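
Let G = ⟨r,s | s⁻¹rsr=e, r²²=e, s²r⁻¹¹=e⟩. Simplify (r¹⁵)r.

Compute (r¹⁵) · r by multiplying left to right and reducing via the relations at each step:
  (r¹⁵) · r = r¹⁶

Answer: r¹⁶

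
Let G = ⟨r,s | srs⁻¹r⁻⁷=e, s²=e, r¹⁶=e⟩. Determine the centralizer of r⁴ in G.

⟨r⁴⟩ ⊆ C_G(r⁴) since powers of r⁴ commute with r⁴; so |C_G(r⁴)| ≥ |⟨r⁴⟩| = 4.
By orbit–stabilizer, |C_G(r⁴)| = |G| / |conj. class of r⁴| = 32 / 2 = 16.
The 16 elements commuting with r⁴ are {e, r, r², r³, r⁴, r⁵, r⁶, r⁷, r⁸, r⁹, r¹⁰, r¹¹, r¹², r¹³, r¹⁴, r¹⁵}.

Answer: {e, r, r², r³, r⁴, r⁵, r⁶, r⁷, r⁸, r⁹, r¹⁰, r¹¹, r¹², r¹³, r¹⁴, r¹⁵}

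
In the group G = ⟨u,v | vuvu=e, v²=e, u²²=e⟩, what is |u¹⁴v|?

Compute successive powers until reaching e:
  (u¹⁴v)¹ = u¹⁴v, (u¹⁴v)² = e.
The smallest positive k with (u¹⁴v)ᵏ = e is 2.

Answer: 2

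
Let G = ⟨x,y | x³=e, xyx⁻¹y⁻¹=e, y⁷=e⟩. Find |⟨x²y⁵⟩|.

|⟨x²y⁵⟩| equals the order of x²y⁵. Compute successive powers until reaching e:
  (x²y⁵)¹ = x²y⁵, (x²y⁵)² = xy³, (x²y⁵)³ = y, (x²y⁵)⁴ = x²y⁶, (x²y⁵)⁵ = xy⁴, (x²y⁵)⁶ = y², (x²y⁵)⁷ = x², (x²y⁵)⁸ = xy⁵, (x²y⁵)⁹ = y³, (x²y⁵)¹⁰ = x²y, (x²y⁵)¹¹ = xy⁶, (x²y⁵)¹² = y⁴, (x²y⁵)¹³ = x²y², (x²y⁵)¹⁴ = x, (x²y⁵)¹⁵ = y⁵, (x²y⁵)¹⁶ = x²y³, (x²y⁵)¹⁷ = xy, (x²y⁵)¹⁸ = y⁶, (x²y⁵)¹⁹ = x²y⁴, (x²y⁵)²⁰ = xy², (x²y⁵)²¹ = e.
The smallest positive k with (x²y⁵)ᵏ = e is 21, so |⟨x²y⁵⟩| = 21.

Answer: 21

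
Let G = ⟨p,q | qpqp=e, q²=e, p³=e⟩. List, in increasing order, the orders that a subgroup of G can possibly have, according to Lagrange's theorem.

|G| = 6 = 2 · 3. By Lagrange's theorem the order of any subgroup divides 6; the divisors of 6 are 1, 2, 3, 6.

Answer: 1, 2, 3, 6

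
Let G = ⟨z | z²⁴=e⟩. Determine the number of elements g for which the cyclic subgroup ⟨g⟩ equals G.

G is cyclic of order 24. An element generates G iff its order is 24, and a cyclic group of order 24 has exactly φ(24) = 8 such elements.

Answer: 8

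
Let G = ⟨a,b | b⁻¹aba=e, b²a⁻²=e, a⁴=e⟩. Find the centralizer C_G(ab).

⟨ab⟩ ⊆ C_G(ab) since powers of ab commute with ab; so |C_G(ab)| ≥ |⟨ab⟩| = 4.
By orbit–stabilizer, |C_G(ab)| = |G| / |conj. class of ab| = 8 / 2 = 4.
The 4 elements commuting with ab are {e, a², ab, ab⁻¹}.

Answer: {e, a², ab, ab⁻¹}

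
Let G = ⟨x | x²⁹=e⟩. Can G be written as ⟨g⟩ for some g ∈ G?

|G| = 29. The element x has order 29 (its powers give 29 distinct elements), so ⟨x⟩ = G and G is cyclic.

Answer: Yes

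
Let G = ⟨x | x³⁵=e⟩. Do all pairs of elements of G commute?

G has a single generator, so G is cyclic and hence abelian.

Answer: Yes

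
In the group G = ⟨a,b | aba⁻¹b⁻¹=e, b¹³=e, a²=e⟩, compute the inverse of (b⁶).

The order of (b⁶) is 13 (smallest k with (b⁶)ᵏ = e), so (b⁶)⁻¹ = (b⁶)¹² = b⁷.
Check: (b⁶) · (b⁷) → (b⁶) · b⁷ = e, giving e as required.

Answer: b⁷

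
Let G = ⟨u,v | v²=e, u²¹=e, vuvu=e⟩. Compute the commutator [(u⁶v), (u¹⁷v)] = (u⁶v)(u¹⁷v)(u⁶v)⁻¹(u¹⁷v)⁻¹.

[(u⁶v), (u¹⁷v)] = (u⁶v)·(u¹⁷v)·(u⁶v)⁻¹·(u¹⁷v)⁻¹.
  (u⁶v) · (u¹⁷v) = u¹⁰
  (u¹⁰) · (u⁶v) = u¹⁶v
  (u¹⁶v) · (u¹⁷v) = u²⁰

Answer: u²⁰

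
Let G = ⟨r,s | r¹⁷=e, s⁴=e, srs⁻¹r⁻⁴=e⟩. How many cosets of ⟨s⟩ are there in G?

First find ord(s) by computing successive powers:
  s¹ = s, s² = s², s³ = s³, s⁴ = e.
So |⟨s⟩| = ord(s) = 4. With |G| = 68, by Lagrange [G : ⟨s⟩] = 68/4 = 17.

Answer: 17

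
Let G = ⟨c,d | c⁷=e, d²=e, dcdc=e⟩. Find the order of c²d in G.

Compute successive powers until reaching e:
  (c²d)¹ = c²d, (c²d)² = e.
The smallest positive k with (c²d)ᵏ = e is 2.

Answer: 2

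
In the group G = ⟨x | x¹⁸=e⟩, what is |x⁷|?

Compute successive powers until reaching e:
  (x⁷)¹ = x⁷, (x⁷)² = x¹⁴, (x⁷)³ = x³, (x⁷)⁴ = x¹⁰, (x⁷)⁵ = x¹⁷, (x⁷)⁶ = x⁶, (x⁷)⁷ = x¹³, (x⁷)⁸ = x², (x⁷)⁹ = x⁹, (x⁷)¹⁰ = x¹⁶, (x⁷)¹¹ = x⁵, (x⁷)¹² = x¹², (x⁷)¹³ = x, (x⁷)¹⁴ = x⁸, (x⁷)¹⁵ = x¹⁵, (x⁷)¹⁶ = x⁴, (x⁷)¹⁷ = x¹¹, (x⁷)¹⁸ = e.
The smallest positive k with (x⁷)ᵏ = e is 18.

Answer: 18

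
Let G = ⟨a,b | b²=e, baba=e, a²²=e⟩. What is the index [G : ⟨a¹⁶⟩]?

First find ord(a¹⁶) by computing successive powers:
  (a¹⁶)¹ = a¹⁶, (a¹⁶)² = a¹⁰, (a¹⁶)³ = a⁴, (a¹⁶)⁴ = a²⁰, (a¹⁶)⁵ = a¹⁴, (a¹⁶)⁶ = a⁸, (a¹⁶)⁷ = a², (a¹⁶)⁸ = a¹⁸, (a¹⁶)⁹ = a¹², (a¹⁶)¹⁰ = a⁶, (a¹⁶)¹¹ = e.
So |⟨a¹⁶⟩| = ord(a¹⁶) = 11. With |G| = 44, by Lagrange [G : ⟨a¹⁶⟩] = 44/11 = 4.

Answer: 4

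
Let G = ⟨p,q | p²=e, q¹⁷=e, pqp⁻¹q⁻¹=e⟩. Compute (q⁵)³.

Compute successive powers of (q⁵), reducing at each step:
  (q⁵)²: (q⁵) · q⁵ = q¹⁰
  (q⁵)³: (q¹⁰) · q⁵ = q¹⁵

Answer: q¹⁵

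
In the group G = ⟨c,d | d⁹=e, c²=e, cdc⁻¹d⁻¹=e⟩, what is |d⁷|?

Compute successive powers until reaching e:
  (d⁷)¹ = d⁷, (d⁷)² = d⁵, (d⁷)³ = d³, (d⁷)⁴ = d, (d⁷)⁵ = d⁸, (d⁷)⁶ = d⁶, (d⁷)⁷ = d⁴, (d⁷)⁸ = d², (d⁷)⁹ = e.
The smallest positive k with (d⁷)ᵏ = e is 9.

Answer: 9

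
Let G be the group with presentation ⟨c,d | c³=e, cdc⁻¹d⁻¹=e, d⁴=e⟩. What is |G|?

Enumerate words in the generators, reducing via the relations: the distinct elements are
  {c, d, e, cd, c², d², d³, cd², cd³, c²d, c²d², c²d³}.
No further products give new elements, so |G| = 12.

Answer: 12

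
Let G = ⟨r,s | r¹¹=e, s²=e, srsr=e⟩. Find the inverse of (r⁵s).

The order of (r⁵s) is 2 (smallest k with (r⁵s)ᵏ = e), so (r⁵s)⁻¹ = (r⁵s)¹ = r⁵s.
Check: (r⁵s) · (r⁵s) → (r⁵s) · r⁵ = s;   s · s = e, giving e as required.

Answer: r⁵s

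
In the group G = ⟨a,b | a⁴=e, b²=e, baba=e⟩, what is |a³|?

Compute successive powers until reaching e:
  (a³)¹ = a³, (a³)² = a², (a³)³ = a, (a³)⁴ = e.
The smallest positive k with (a³)ᵏ = e is 4.

Answer: 4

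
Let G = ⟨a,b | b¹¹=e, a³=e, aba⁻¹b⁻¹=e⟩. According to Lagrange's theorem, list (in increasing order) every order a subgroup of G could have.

|G| = 33 = 3 · 11. By Lagrange's theorem the order of any subgroup divides 33; the divisors of 33 are 1, 3, 11, 33.

Answer: 1, 3, 11, 33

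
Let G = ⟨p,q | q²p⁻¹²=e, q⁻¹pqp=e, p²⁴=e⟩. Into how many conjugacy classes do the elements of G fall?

The conjugacy classes (representative and size) are:
  [e] (size 1), [p] (size 2), [p²] (size 2), [p³] (size 2), [p⁴] (size 2), [p⁵] (size 2), [p¹⁸] (size 2), [p⁷] (size 2), [p¹⁶] (size 2), [p¹⁵] (size 2), [p¹⁴] (size 2), [p¹³] (size 2), [p¹²] (size 1), [p⁶q] (size 12), [p⁵q⁻¹] (size 12).
Class equation: 1 + 2 + 2 + 2 + 2 + 2 + 2 + 2 + 2 + 2 + 2 + 2 + 1 + 12 + 12 = 48 = |G|. So G has 15 conjugacy classes.

Answer: 15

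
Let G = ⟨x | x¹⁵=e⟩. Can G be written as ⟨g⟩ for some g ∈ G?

|G| = 15. The element x has order 15 (its powers give 15 distinct elements), so ⟨x⟩ = G and G is cyclic.

Answer: Yes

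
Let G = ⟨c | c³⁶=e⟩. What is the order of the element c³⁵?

Compute successive powers until reaching e:
  (c³⁵)¹ = c³⁵, (c³⁵)² = c³⁴, (c³⁵)³ = c³³, (c³⁵)⁴ = c³², (c³⁵)⁵ = c³¹, (c³⁵)⁶ = c³⁰, (c³⁵)⁷ = c²⁹, (c³⁵)⁸ = c²⁸, (c³⁵)⁹ = c²⁷, (c³⁵)¹⁰ = c²⁶, (c³⁵)¹¹ = c²⁵, (c³⁵)¹² = c²⁴, (c³⁵)¹³ = c²³, (c³⁵)¹⁴ = c²², (c³⁵)¹⁵ = c²¹, (c³⁵)¹⁶ = c²⁰, (c³⁵)¹⁷ = c¹⁹, (c³⁵)¹⁸ = c¹⁸, (c³⁵)¹⁹ = c¹⁷, (c³⁵)²⁰ = c¹⁶, (c³⁵)²¹ = c¹⁵, (c³⁵)²² = c¹⁴, (c³⁵)²³ = c¹³, (c³⁵)²⁴ = c¹², (c³⁵)²⁵ = c¹¹, (c³⁵)²⁶ = c¹⁰, (c³⁵)²⁷ = c⁹, (c³⁵)²⁸ = c⁸, (c³⁵)²⁹ = c⁷, (c³⁵)³⁰ = c⁶, (c³⁵)³¹ = c⁵, (c³⁵)³² = c⁴, (c³⁵)³³ = c³, (c³⁵)³⁴ = c², (c³⁵)³⁵ = c, (c³⁵)³⁶ = e.
The smallest positive k with (c³⁵)ᵏ = e is 36.

Answer: 36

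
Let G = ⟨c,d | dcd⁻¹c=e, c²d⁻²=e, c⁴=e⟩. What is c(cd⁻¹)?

Compute c · (cd⁻¹) by multiplying left to right and reducing via the relations at each step:
  c · c = c²
  (c²) · d⁻¹ = d

Answer: d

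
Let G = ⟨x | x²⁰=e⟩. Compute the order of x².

Compute successive powers until reaching e:
  (x²)¹ = x², (x²)² = x⁴, (x²)³ = x⁶, (x²)⁴ = x⁸, (x²)⁵ = x¹⁰, (x²)⁶ = x¹², (x²)⁷ = x¹⁴, (x²)⁸ = x¹⁶, (x²)⁹ = x¹⁸, (x²)¹⁰ = e.
The smallest positive k with (x²)ᵏ = e is 10.

Answer: 10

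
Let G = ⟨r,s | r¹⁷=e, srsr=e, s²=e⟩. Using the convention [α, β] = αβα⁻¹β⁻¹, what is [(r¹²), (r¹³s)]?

[(r¹²), (r¹³s)] = (r¹²)·(r¹³s)·(r¹²)⁻¹·(r¹³s)⁻¹.
  (r¹²) · (r¹³s) = r⁸s
  (r⁸s) · (r⁵) = r³s
  (r³s) · (r¹³s) = r⁷

Answer: r⁷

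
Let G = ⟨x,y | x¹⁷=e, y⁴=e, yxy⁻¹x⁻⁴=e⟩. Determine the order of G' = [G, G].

G' = [G, G] is generated by all commutators. The generator-pair commutators are: [x, y] = x¹⁴.
The subgroup they normally generate is {e, x, x², x³, x⁴, x⁵, x⁶, x⁷, x⁸, x⁹, x¹⁰, x¹¹, x¹², x¹³, x¹⁴, x¹⁵, x¹⁶}, of order 17.
Check: |G/G'| = 68/17 = 4 is the order of the abelianisation.

Answer: 17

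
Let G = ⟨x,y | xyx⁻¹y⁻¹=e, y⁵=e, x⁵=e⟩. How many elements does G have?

Enumerate words in the generators, reducing via the relations: the distinct elements are
  {e, x, y, xy, x², x³, x⁴, y², y³, y⁴, xy², xy³, xy⁴, x²y, x³y, x⁴y, x²y², x²y³, x²y⁴, x³y², x³y³, x³y⁴, x⁴y², x⁴y³, x⁴y⁴}.
No further products give new elements, so |G| = 25.

Answer: 25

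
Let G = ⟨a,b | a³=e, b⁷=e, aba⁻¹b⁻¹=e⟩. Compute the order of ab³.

Compute successive powers until reaching e:
  (ab³)¹ = ab³, (ab³)² = a²b⁶, (ab³)³ = b², (ab³)⁴ = ab⁵, (ab³)⁵ = a²b, (ab³)⁶ = b⁴, (ab³)⁷ = a, (ab³)⁸ = a²b³, (ab³)⁹ = b⁶, (ab³)¹⁰ = ab², (ab³)¹¹ = a²b⁵, (ab³)¹² = b, (ab³)¹³ = ab⁴, (ab³)¹⁴ = a², (ab³)¹⁵ = b³, (ab³)¹⁶ = ab⁶, (ab³)¹⁷ = a²b², (ab³)¹⁸ = b⁵, (ab³)¹⁹ = ab, (ab³)²⁰ = a²b⁴, (ab³)²¹ = e.
The smallest positive k with (ab³)ᵏ = e is 21.

Answer: 21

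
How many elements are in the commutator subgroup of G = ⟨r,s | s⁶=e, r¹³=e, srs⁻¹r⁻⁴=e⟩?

G' = [G, G] is generated by all commutators. The generator-pair commutators are: [r, s] = r¹⁰.
The subgroup they normally generate is {e, r, r², r³, r⁴, r⁵, r⁶, r⁷, r⁸, r⁹, r¹⁰, r¹¹, r¹²}, of order 13.
Check: |G/G'| = 78/13 = 6 is the order of the abelianisation.

Answer: 13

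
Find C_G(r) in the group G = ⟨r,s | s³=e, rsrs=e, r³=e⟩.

⟨r⟩ ⊆ C_G(r) since powers of r commute with r; so |C_G(r)| ≥ |⟨r⟩| = 3.
By orbit–stabilizer, |C_G(r)| = |G| / |conj. class of r| = 12 / 4 = 3.
The 3 elements commuting with r are {e, r, r²}.

Answer: {e, r, r²}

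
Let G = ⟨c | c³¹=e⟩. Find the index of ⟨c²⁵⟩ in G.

First find ord(c²⁵) by computing successive powers:
  (c²⁵)¹ = c²⁵, (c²⁵)² = c¹⁹, (c²⁵)³ = c¹³, (c²⁵)⁴ = c⁷, (c²⁵)⁵ = c, (c²⁵)⁶ = c²⁶, (c²⁵)⁷ = c²⁰, (c²⁵)⁸ = c¹⁴, (c²⁵)⁹ = c⁸, (c²⁵)¹⁰ = c², (c²⁵)¹¹ = c²⁷, (c²⁵)¹² = c²¹, (c²⁵)¹³ = c¹⁵, (c²⁵)¹⁴ = c⁹, (c²⁵)¹⁵ = c³, (c²⁵)¹⁶ = c²⁸, (c²⁵)¹⁷ = c²², (c²⁵)¹⁸ = c¹⁶, (c²⁵)¹⁹ = c¹⁰, (c²⁵)²⁰ = c⁴, (c²⁵)²¹ = c²⁹, (c²⁵)²² = c²³, (c²⁵)²³ = c¹⁷, (c²⁵)²⁴ = c¹¹, (c²⁵)²⁵ = c⁵, (c²⁵)²⁶ = c³⁰, (c²⁵)²⁷ = c²⁴, (c²⁵)²⁸ = c¹⁸, (c²⁵)²⁹ = c¹², (c²⁵)³⁰ = c⁶, (c²⁵)³¹ = e.
So |⟨c²⁵⟩| = ord(c²⁵) = 31. With |G| = 31, by Lagrange [G : ⟨c²⁵⟩] = 31/31 = 1.

Answer: 1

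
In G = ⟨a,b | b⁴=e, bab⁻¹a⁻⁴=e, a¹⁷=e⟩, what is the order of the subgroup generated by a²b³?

|⟨a²b³⟩| equals the order of a²b³. Compute successive powers until reaching e:
  (a²b³)¹ = a²b³, (a²b³)² = a¹¹b², (a²b³)³ = a⁹b, (a²b³)⁴ = e.
The smallest positive k with (a²b³)ᵏ = e is 4, so |⟨a²b³⟩| = 4.

Answer: 4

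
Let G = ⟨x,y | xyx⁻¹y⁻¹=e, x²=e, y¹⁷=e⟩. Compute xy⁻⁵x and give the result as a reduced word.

Multiply left to right, reducing at each step:
  x · y⁻⁵ = xy¹²
  (xy¹²) · x = y¹²

Answer: y¹²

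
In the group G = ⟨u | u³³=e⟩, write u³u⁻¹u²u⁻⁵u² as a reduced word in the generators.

Multiply left to right, reducing at each step:
  (u³) · u⁻¹ = u²
  (u²) · u² = u⁴
  (u⁴) · u⁻⁵ = u³²
  (u³²) · u² = u

Answer: u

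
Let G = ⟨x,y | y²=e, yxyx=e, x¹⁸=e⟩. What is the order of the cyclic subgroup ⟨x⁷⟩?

|⟨x⁷⟩| equals the order of x⁷. Compute successive powers until reaching e:
  (x⁷)¹ = x⁷, (x⁷)² = x¹⁴, (x⁷)³ = x³, (x⁷)⁴ = x¹⁰, (x⁷)⁵ = x¹⁷, (x⁷)⁶ = x⁶, (x⁷)⁷ = x¹³, (x⁷)⁸ = x², (x⁷)⁹ = x⁹, (x⁷)¹⁰ = x¹⁶, (x⁷)¹¹ = x⁵, (x⁷)¹² = x¹², (x⁷)¹³ = x, (x⁷)¹⁴ = x⁸, (x⁷)¹⁵ = x¹⁵, (x⁷)¹⁶ = x⁴, (x⁷)¹⁷ = x¹¹, (x⁷)¹⁸ = e.
The smallest positive k with (x⁷)ᵏ = e is 18, so |⟨x⁷⟩| = 18.

Answer: 18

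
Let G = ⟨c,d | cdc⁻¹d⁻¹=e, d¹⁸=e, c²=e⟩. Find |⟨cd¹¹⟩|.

|⟨cd¹¹⟩| equals the order of cd¹¹. Compute successive powers until reaching e:
  (cd¹¹)¹ = cd¹¹, (cd¹¹)² = d⁴, (cd¹¹)³ = cd¹⁵, (cd¹¹)⁴ = d⁸, (cd¹¹)⁵ = cd, (cd¹¹)⁶ = d¹², (cd¹¹)⁷ = cd⁵, (cd¹¹)⁸ = d¹⁶, (cd¹¹)⁹ = cd⁹, (cd¹¹)¹⁰ = d², (cd¹¹)¹¹ = cd¹³, (cd¹¹)¹² = d⁶, (cd¹¹)¹³ = cd¹⁷, (cd¹¹)¹⁴ = d¹⁰, (cd¹¹)¹⁵ = cd³, (cd¹¹)¹⁶ = d¹⁴, (cd¹¹)¹⁷ = cd⁷, (cd¹¹)¹⁸ = e.
The smallest positive k with (cd¹¹)ᵏ = e is 18, so |⟨cd¹¹⟩| = 18.

Answer: 18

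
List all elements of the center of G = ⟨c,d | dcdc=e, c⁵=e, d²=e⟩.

An element z ∈ Z(G) iff z commutes with every generator.
For example e is central: e·c = c = c·e; e·d = d = d·e.
Whereas c ∉ Z(G) since c·d = cd ≠ c⁴d = d·c.
Checking each of the 10 elements this way gives Z(G) = {e}, of order 1.

Answer: {e}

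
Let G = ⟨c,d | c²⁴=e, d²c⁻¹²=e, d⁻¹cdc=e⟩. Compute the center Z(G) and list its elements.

An element z ∈ Z(G) iff z commutes with every generator.
For example c¹² is central: (c¹²)·c = c¹³ = c·(c¹²); (c¹²)·d = d⁻¹ = d·(c¹²).
Whereas c ∉ Z(G) since c·d = cd ≠ c¹¹d⁻¹ = d·c.
Checking each of the 48 elements this way gives Z(G) = {e, c¹²}, of order 2.

Answer: {e, c¹²}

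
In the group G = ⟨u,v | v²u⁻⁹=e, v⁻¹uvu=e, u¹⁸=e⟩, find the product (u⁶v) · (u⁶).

Compute (u⁶v) · (u⁶) by multiplying left to right and reducing via the relations at each step:
  (u⁶v) · u⁶ = v

Answer: v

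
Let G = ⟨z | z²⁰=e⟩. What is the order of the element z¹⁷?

Compute successive powers until reaching e:
  (z¹⁷)¹ = z¹⁷, (z¹⁷)² = z¹⁴, (z¹⁷)³ = z¹¹, (z¹⁷)⁴ = z⁸, (z¹⁷)⁵ = z⁵, (z¹⁷)⁶ = z², (z¹⁷)⁷ = z¹⁹, (z¹⁷)⁸ = z¹⁶, (z¹⁷)⁹ = z¹³, (z¹⁷)¹⁰ = z¹⁰, (z¹⁷)¹¹ = z⁷, (z¹⁷)¹² = z⁴, (z¹⁷)¹³ = z, (z¹⁷)¹⁴ = z¹⁸, (z¹⁷)¹⁵ = z¹⁵, (z¹⁷)¹⁶ = z¹², (z¹⁷)¹⁷ = z⁹, (z¹⁷)¹⁸ = z⁶, (z¹⁷)¹⁹ = z³, (z¹⁷)²⁰ = e.
The smallest positive k with (z¹⁷)ᵏ = e is 20.

Answer: 20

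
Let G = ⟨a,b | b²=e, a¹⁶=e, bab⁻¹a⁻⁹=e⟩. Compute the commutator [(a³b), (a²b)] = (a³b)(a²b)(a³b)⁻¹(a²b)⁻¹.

[(a³b), (a²b)] = (a³b)·(a²b)·(a³b)⁻¹·(a²b)⁻¹.
  (a³b) · (a²b) = a⁵
  (a⁵) · (a⁵b) = a¹⁰b
  (a¹⁰b) · (a¹⁴b) = a⁸

Answer: a⁸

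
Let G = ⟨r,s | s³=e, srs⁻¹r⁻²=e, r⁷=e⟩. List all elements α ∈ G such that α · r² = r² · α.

⟨r²⟩ ⊆ C_G(r²) since powers of r² commute with r²; so |C_G(r²)| ≥ |⟨r²⟩| = 7.
By orbit–stabilizer, |C_G(r²)| = |G| / |conj. class of r²| = 21 / 3 = 7.
The 7 elements commuting with r² are {e, r, r², r³, r⁴, r⁵, r⁶}.

Answer: {e, r, r², r³, r⁴, r⁵, r⁶}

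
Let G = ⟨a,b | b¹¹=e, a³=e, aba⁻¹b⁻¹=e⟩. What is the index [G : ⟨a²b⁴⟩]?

First find ord(a²b⁴) by computing successive powers:
  (a²b⁴)¹ = a²b⁴, (a²b⁴)² = ab⁸, (a²b⁴)³ = b, (a²b⁴)⁴ = a²b⁵, (a²b⁴)⁵ = ab⁹, (a²b⁴)⁶ = b², (a²b⁴)⁷ = a²b⁶, (a²b⁴)⁸ = ab¹⁰, (a²b⁴)⁹ = b³, (a²b⁴)¹⁰ = a²b⁷, (a²b⁴)¹¹ = a, (a²b⁴)¹² = b⁴, (a²b⁴)¹³ = a²b⁸, (a²b⁴)¹⁴ = ab, (a²b⁴)¹⁵ = b⁵, (a²b⁴)¹⁶ = a²b⁹, (a²b⁴)¹⁷ = ab², (a²b⁴)¹⁸ = b⁶, (a²b⁴)¹⁹ = a²b¹⁰, (a²b⁴)²⁰ = ab³, (a²b⁴)²¹ = b⁷, (a²b⁴)²² = a², (a²b⁴)²³ = ab⁴, (a²b⁴)²⁴ = b⁸, (a²b⁴)²⁵ = a²b, (a²b⁴)²⁶ = ab⁵, (a²b⁴)²⁷ = b⁹, (a²b⁴)²⁸ = a²b², (a²b⁴)²⁹ = ab⁶, (a²b⁴)³⁰ = b¹⁰, (a²b⁴)³¹ = a²b³, (a²b⁴)³² = ab⁷, (a²b⁴)³³ = e.
So |⟨a²b⁴⟩| = ord(a²b⁴) = 33. With |G| = 33, by Lagrange [G : ⟨a²b⁴⟩] = 33/33 = 1.

Answer: 1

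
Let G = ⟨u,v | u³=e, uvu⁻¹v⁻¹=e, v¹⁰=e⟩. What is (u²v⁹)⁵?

Compute successive powers of (u²v⁹), reducing at each step:
  (u²v⁹)²: (u²v⁹) · u² = uv⁹;   (uv⁹) · v⁹ = uv⁸
  (u²v⁹)³: (uv⁸) · u² = v⁸;   (v⁸) · v⁹ = v⁷
  (u²v⁹)⁴: (v⁷) · u² = u²v⁷;   (u²v⁷) · v⁹ = u²v⁶
  (u²v⁹)⁵: (u²v⁶) · u² = uv⁶;   (uv⁶) · v⁹ = uv⁵

Answer: uv⁵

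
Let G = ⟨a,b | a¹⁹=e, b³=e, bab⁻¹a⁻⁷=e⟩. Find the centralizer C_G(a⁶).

⟨a⁶⟩ ⊆ C_G(a⁶) since powers of a⁶ commute with a⁶; so |C_G(a⁶)| ≥ |⟨a⁶⟩| = 19.
By orbit–stabilizer, |C_G(a⁶)| = |G| / |conj. class of a⁶| = 57 / 3 = 19.
The 19 elements commuting with a⁶ are {e, a, a², a³, a⁴, a⁵, a⁶, a⁷, a⁸, a⁹, a¹⁰, a¹¹, a¹², a¹³, a¹⁴, a¹⁵, a¹⁶, a¹⁷, a¹⁸}.

Answer: {e, a, a², a³, a⁴, a⁵, a⁶, a⁷, a⁸, a⁹, a¹⁰, a¹¹, a¹², a¹³, a¹⁴, a¹⁵, a¹⁶, a¹⁷, a¹⁸}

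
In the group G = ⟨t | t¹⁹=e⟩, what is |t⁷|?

Compute successive powers until reaching e:
  (t⁷)¹ = t⁷, (t⁷)² = t¹⁴, (t⁷)³ = t², (t⁷)⁴ = t⁹, (t⁷)⁵ = t¹⁶, (t⁷)⁶ = t⁴, (t⁷)⁷ = t¹¹, (t⁷)⁸ = t¹⁸, (t⁷)⁹ = t⁶, (t⁷)¹⁰ = t¹³, (t⁷)¹¹ = t, (t⁷)¹² = t⁸, (t⁷)¹³ = t¹⁵, (t⁷)¹⁴ = t³, (t⁷)¹⁵ = t¹⁰, (t⁷)¹⁶ = t¹⁷, (t⁷)¹⁷ = t⁵, (t⁷)¹⁸ = t¹², (t⁷)¹⁹ = e.
The smallest positive k with (t⁷)ᵏ = e is 19.

Answer: 19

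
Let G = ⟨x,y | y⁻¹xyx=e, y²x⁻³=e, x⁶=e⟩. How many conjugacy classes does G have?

The conjugacy classes (representative and size) are:
  [e] (size 1), [x] (size 2), [x²] (size 2), [x³] (size 1), [xy⁻¹] (size 3), [x²y⁻¹] (size 3).
Class equation: 1 + 2 + 2 + 1 + 3 + 3 = 12 = |G|. So G has 6 conjugacy classes.

Answer: 6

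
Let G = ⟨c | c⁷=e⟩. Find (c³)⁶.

Compute successive powers of (c³), reducing at each step:
  (c³)²: (c³) · c³ = c⁶
  (c³)³: (c⁶) · c³ = c²
  (c³)⁴: (c²) · c³ = c⁵
  (c³)⁵: (c⁵) · c³ = c
  (c³)⁶: c · c³ = c⁴

Answer: c⁴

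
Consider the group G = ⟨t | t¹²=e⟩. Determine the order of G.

G is generated by a single element, so G is cyclic. The relator gives t¹² = e and no smaller power is forced to be e, so the 12 powers {e, t, t², t³, t⁴, t⁵, t⁶, t⁷, t⁸, t⁹, t¹¹, t¹⁰} are distinct. Hence |G| = 12.

Answer: 12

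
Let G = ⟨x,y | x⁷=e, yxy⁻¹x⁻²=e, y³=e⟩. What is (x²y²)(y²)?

Compute (x²y²) · (y²) by multiplying left to right and reducing via the relations at each step:
  (x²y²) · y² = x²y

Answer: x²y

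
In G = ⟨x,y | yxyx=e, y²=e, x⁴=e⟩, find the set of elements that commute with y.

⟨y⟩ ⊆ C_G(y) since powers of y commute with y; so |C_G(y)| ≥ |⟨y⟩| = 2.
By orbit–stabilizer, |C_G(y)| = |G| / |conj. class of y| = 8 / 2 = 4.
The 4 elements commuting with y are {e, x², y, x²y}.

Answer: {e, x², y, x²y}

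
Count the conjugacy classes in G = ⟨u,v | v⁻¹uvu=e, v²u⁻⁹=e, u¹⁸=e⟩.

The conjugacy classes (representative and size) are:
  [e] (size 1), [u¹⁷] (size 2), [u¹⁶] (size 2), [u³] (size 2), [u¹⁴] (size 2), [u¹³] (size 2), [u¹²] (size 2), [u¹¹] (size 2), [u¹⁰] (size 2), [u⁹] (size 1), [u⁸v] (size 9), [uv] (size 9).
Class equation: 1 + 2 + 2 + 2 + 2 + 2 + 2 + 2 + 2 + 1 + 9 + 9 = 36 = |G|. So G has 12 conjugacy classes.

Answer: 12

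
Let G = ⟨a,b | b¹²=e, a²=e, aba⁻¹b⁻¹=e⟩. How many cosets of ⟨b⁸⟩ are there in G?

First find ord(b⁸) by computing successive powers:
  (b⁸)¹ = b⁸, (b⁸)² = b⁴, (b⁸)³ = e.
So |⟨b⁸⟩| = ord(b⁸) = 3. With |G| = 24, by Lagrange [G : ⟨b⁸⟩] = 24/3 = 8.

Answer: 8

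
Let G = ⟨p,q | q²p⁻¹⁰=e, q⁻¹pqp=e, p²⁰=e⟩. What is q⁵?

Compute successive powers of q, reducing at each step:
  q²: q · q = p¹⁰
  q³: (p¹⁰) · q = q⁻¹
  q⁴: (q⁻¹) · q = e
  q⁵: e · q = q

Answer: q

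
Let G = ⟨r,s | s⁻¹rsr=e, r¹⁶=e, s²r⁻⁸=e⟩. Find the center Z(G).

An element z ∈ Z(G) iff z commutes with every generator.
For example r⁸ is central: (r⁸)·r = r⁹ = r·(r⁸); (r⁸)·s = s⁻¹ = s·(r⁸).
Whereas r ∉ Z(G) since r·s = rs ≠ r⁷s⁻¹ = s·r.
Checking each of the 32 elements this way gives Z(G) = {e, r⁸}, of order 2.

Answer: {e, r⁸}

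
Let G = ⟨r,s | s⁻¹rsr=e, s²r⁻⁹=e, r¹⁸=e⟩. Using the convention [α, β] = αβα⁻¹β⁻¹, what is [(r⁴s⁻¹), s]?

[(r⁴s⁻¹), s] = (r⁴s⁻¹)·s·(r⁴s⁻¹)⁻¹·s⁻¹.
  (r⁴s⁻¹) · s = r⁴
  (r⁴) · (r⁴s) = r⁸s
  (r⁸s) · (s⁻¹) = r⁸

Answer: r⁸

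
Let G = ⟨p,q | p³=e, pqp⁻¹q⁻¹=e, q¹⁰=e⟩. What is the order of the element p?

Compute successive powers until reaching e:
  p¹ = p, p² = p², p³ = e.
The smallest positive k with pᵏ = e is 3.

Answer: 3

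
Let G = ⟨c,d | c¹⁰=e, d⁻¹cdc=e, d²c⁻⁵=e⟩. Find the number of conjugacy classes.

The conjugacy classes (representative and size) are:
  [e] (size 1), [c] (size 2), [c⁸] (size 2), [c⁷] (size 2), [c⁴] (size 2), [c⁵] (size 1), [c⁴d] (size 5), [c²d⁻¹] (size 5).
Class equation: 1 + 2 + 2 + 2 + 2 + 1 + 5 + 5 = 20 = |G|. So G has 8 conjugacy classes.

Answer: 8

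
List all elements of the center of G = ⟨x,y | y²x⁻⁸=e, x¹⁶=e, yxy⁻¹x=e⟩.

An element z ∈ Z(G) iff z commutes with every generator.
For example x⁸ is central: (x⁸)·x = x⁹ = x·(x⁸); (x⁸)·y = y⁻¹ = y·(x⁸).
Whereas x ∉ Z(G) since x·y = xy ≠ x⁷y⁻¹ = y·x.
Checking each of the 32 elements this way gives Z(G) = {e, x⁸}, of order 2.

Answer: {e, x⁸}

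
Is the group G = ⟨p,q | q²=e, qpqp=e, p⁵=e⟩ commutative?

p·q = pq but q·p = p⁴q, so p·q ≠ q·p and G is not abelian.

Answer: No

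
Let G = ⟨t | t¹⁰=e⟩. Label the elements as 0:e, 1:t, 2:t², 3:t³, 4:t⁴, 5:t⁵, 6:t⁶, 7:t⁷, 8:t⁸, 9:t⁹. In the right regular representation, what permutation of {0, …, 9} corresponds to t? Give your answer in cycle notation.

(0 1 2 3 4 5 6 7 8 9)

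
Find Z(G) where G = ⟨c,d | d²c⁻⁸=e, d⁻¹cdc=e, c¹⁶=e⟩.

An element z ∈ Z(G) iff z commutes with every generator.
For example c⁸ is central: (c⁸)·c = c⁹ = c·(c⁸); (c⁸)·d = d⁻¹ = d·(c⁸).
Whereas c ∉ Z(G) since c·d = cd ≠ c⁷d⁻¹ = d·c.
Checking each of the 32 elements this way gives Z(G) = {e, c⁸}, of order 2.

Answer: {e, c⁸}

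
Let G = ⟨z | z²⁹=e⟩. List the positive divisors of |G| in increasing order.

|G| = 29 = 29. By Lagrange's theorem the order of any subgroup divides 29; the divisors of 29 are 1, 29.

Answer: 1, 29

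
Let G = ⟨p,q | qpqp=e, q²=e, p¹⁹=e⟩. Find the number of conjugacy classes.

The conjugacy classes (representative and size) are:
  [e] (size 1), [p¹⁸] (size 2), [p²] (size 2), [p¹⁶] (size 2), [p⁴] (size 2), [p¹⁴] (size 2), [p¹³] (size 2), [p¹²] (size 2), [p⁸] (size 2), [p⁹] (size 2), [q] (size 19).
Class equation: 1 + 2 + 2 + 2 + 2 + 2 + 2 + 2 + 2 + 2 + 19 = 38 = |G|. So G has 11 conjugacy classes.

Answer: 11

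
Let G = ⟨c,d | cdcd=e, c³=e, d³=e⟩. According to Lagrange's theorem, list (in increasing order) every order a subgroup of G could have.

|G| = 12 = 2² · 3. By Lagrange's theorem the order of any subgroup divides 12; the divisors of 12 are 1, 2, 3, 4, 6, 12.

Answer: 1, 2, 3, 4, 6, 12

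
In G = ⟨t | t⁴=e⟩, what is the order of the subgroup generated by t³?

|⟨t³⟩| equals the order of t³. Compute successive powers until reaching e:
  (t³)¹ = t³, (t³)² = t², (t³)³ = t, (t³)⁴ = e.
The smallest positive k with (t³)ᵏ = e is 4, so |⟨t³⟩| = 4.

Answer: 4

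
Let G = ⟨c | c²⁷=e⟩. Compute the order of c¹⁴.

Compute successive powers until reaching e:
  (c¹⁴)¹ = c¹⁴, (c¹⁴)² = c, (c¹⁴)³ = c¹⁵, (c¹⁴)⁴ = c², (c¹⁴)⁵ = c¹⁶, (c¹⁴)⁶ = c³, (c¹⁴)⁷ = c¹⁷, (c¹⁴)⁸ = c⁴, (c¹⁴)⁹ = c¹⁸, (c¹⁴)¹⁰ = c⁵, (c¹⁴)¹¹ = c¹⁹, (c¹⁴)¹² = c⁶, (c¹⁴)¹³ = c²⁰, (c¹⁴)¹⁴ = c⁷, (c¹⁴)¹⁵ = c²¹, (c¹⁴)¹⁶ = c⁸, (c¹⁴)¹⁷ = c²², (c¹⁴)¹⁸ = c⁹, (c¹⁴)¹⁹ = c²³, (c¹⁴)²⁰ = c¹⁰, (c¹⁴)²¹ = c²⁴, (c¹⁴)²² = c¹¹, (c¹⁴)²³ = c²⁵, (c¹⁴)²⁴ = c¹², (c¹⁴)²⁵ = c²⁶, (c¹⁴)²⁶ = c¹³, (c¹⁴)²⁷ = e.
The smallest positive k with (c¹⁴)ᵏ = e is 27.

Answer: 27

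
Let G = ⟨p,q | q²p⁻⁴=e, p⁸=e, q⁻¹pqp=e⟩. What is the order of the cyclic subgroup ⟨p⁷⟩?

|⟨p⁷⟩| equals the order of p⁷. Compute successive powers until reaching e:
  (p⁷)¹ = p⁷, (p⁷)² = p⁶, (p⁷)³ = p⁵, (p⁷)⁴ = p⁴, (p⁷)⁵ = p³, (p⁷)⁶ = p², (p⁷)⁷ = p, (p⁷)⁸ = e.
The smallest positive k with (p⁷)ᵏ = e is 8, so |⟨p⁷⟩| = 8.

Answer: 8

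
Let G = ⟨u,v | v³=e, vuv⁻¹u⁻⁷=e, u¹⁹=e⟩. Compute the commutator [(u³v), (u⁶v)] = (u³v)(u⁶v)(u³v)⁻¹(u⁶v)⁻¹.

[(u³v), (u⁶v)] = (u³v)·(u⁶v)·(u³v)⁻¹·(u⁶v)⁻¹.
  (u³v) · (u⁶v) = u⁷v²
  (u⁷v²) · (u⁵v²) = u⁵v
  (u⁵v) · (u¹⁰v²) = u¹⁸

Answer: u¹⁸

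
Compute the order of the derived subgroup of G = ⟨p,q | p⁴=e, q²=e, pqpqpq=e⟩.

G' = [G, G] is generated by all commutators. The generator-pair commutators are: [p, q] = p²qp.
The subgroup they normally generate is {e, p², pq, qp³, p²qp, p³q, p²qp³, qp, pqp², qp²q, p²qp²q, p³qp²}, of order 12.
Check: |G/G'| = 24/12 = 2 is the order of the abelianisation.

Answer: 12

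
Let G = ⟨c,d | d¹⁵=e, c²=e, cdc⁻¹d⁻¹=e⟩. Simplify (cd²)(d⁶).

Compute (cd²) · (d⁶) by multiplying left to right and reducing via the relations at each step:
  (cd²) · d⁶ = cd⁸

Answer: cd⁸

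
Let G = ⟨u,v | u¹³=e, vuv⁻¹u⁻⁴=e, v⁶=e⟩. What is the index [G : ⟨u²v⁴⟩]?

First find ord(u²v⁴) by computing successive powers:
  (u²v⁴)¹ = u²v⁴, (u²v⁴)² = u⁷v², (u²v⁴)³ = e.
So |⟨u²v⁴⟩| = ord(u²v⁴) = 3. With |G| = 78, by Lagrange [G : ⟨u²v⁴⟩] = 78/3 = 26.

Answer: 26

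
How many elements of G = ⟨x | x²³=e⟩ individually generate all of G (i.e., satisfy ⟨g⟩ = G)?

G is cyclic of order 23. An element generates G iff its order is 23, and a cyclic group of order 23 has exactly φ(23) = 22 such elements.

Answer: 22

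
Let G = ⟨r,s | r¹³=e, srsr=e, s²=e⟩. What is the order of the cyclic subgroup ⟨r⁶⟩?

|⟨r⁶⟩| equals the order of r⁶. Compute successive powers until reaching e:
  (r⁶)¹ = r⁶, (r⁶)² = r¹², (r⁶)³ = r⁵, (r⁶)⁴ = r¹¹, (r⁶)⁵ = r⁴, (r⁶)⁶ = r¹⁰, (r⁶)⁷ = r³, (r⁶)⁸ = r⁹, (r⁶)⁹ = r², (r⁶)¹⁰ = r⁸, (r⁶)¹¹ = r, (r⁶)¹² = r⁷, (r⁶)¹³ = e.
The smallest positive k with (r⁶)ᵏ = e is 13, so |⟨r⁶⟩| = 13.

Answer: 13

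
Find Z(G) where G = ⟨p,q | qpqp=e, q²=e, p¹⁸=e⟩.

An element z ∈ Z(G) iff z commutes with every generator.
For example p⁹ is central: (p⁹)·p = p¹⁰ = p·(p⁹); (p⁹)·q = p⁹q = q·(p⁹).
Whereas p ∉ Z(G) since p·q = pq ≠ p¹⁷q = q·p.
Checking each of the 36 elements this way gives Z(G) = {e, p⁹}, of order 2.

Answer: {e, p⁹}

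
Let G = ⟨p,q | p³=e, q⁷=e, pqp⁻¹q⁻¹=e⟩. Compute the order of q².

Compute successive powers until reaching e:
  (q²)¹ = q², (q²)² = q⁴, (q²)³ = q⁶, (q²)⁴ = q, (q²)⁵ = q³, (q²)⁶ = q⁵, (q²)⁷ = e.
The smallest positive k with (q²)ᵏ = e is 7.

Answer: 7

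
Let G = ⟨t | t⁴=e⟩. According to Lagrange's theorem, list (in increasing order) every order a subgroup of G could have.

|G| = 4 = 2². By Lagrange's theorem the order of any subgroup divides 4; the divisors of 4 are 1, 2, 4.

Answer: 1, 2, 4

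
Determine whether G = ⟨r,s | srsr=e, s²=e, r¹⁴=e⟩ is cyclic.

Every cyclic group is abelian. But r·s = rs while s·r = r¹³s, so r·s ≠ s·r and G is not abelian. Hence G is not cyclic.

Answer: No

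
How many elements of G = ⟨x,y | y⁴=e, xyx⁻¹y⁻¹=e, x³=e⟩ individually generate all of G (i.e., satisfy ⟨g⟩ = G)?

G is cyclic of order 12. An element generates G iff its order is 12, and a cyclic group of order 12 has exactly φ(12) = 4 such elements.

Answer: 4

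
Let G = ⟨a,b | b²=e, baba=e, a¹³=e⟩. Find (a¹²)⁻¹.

The order of (a¹²) is 13 (smallest k with (a¹²)ᵏ = e), so (a¹²)⁻¹ = (a¹²)¹² = a.
Check: (a¹²) · a → (a¹²) · a = e, giving e as required.

Answer: a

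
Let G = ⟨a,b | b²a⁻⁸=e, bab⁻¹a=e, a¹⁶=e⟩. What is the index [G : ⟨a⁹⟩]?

First find ord(a⁹) by computing successive powers:
  (a⁹)¹ = a⁹, (a⁹)² = a², (a⁹)³ = a¹¹, (a⁹)⁴ = a⁴, (a⁹)⁵ = a¹³, (a⁹)⁶ = a⁶, (a⁹)⁷ = a¹⁵, (a⁹)⁸ = a⁸, (a⁹)⁹ = a, (a⁹)¹⁰ = a¹⁰, (a⁹)¹¹ = a³, (a⁹)¹² = a¹², (a⁹)¹³ = a⁵, (a⁹)¹⁴ = a¹⁴, (a⁹)¹⁵ = a⁷, (a⁹)¹⁶ = e.
So |⟨a⁹⟩| = ord(a⁹) = 16. With |G| = 32, by Lagrange [G : ⟨a⁹⟩] = 32/16 = 2.

Answer: 2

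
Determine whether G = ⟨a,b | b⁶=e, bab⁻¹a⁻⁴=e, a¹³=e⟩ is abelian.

a·b = ab but b·a = a⁴b, so a·b ≠ b·a and G is not abelian.

Answer: No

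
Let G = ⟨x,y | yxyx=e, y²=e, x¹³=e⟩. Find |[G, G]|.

G' = [G, G] is generated by all commutators. The generator-pair commutators are: [x, y] = x².
The subgroup they normally generate is {e, x, x², x³, x⁴, x⁵, x⁶, x⁷, x⁸, x⁹, x¹⁰, x¹¹, x¹²}, of order 13.
Check: |G/G'| = 26/13 = 2 is the order of the abelianisation.

Answer: 13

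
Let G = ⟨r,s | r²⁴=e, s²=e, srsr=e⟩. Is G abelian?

r·s = rs but s·r = r²³s, so r·s ≠ s·r and G is not abelian.

Answer: No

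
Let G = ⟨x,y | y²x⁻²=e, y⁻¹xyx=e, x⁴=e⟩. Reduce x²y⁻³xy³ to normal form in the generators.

Multiply left to right, reducing at each step:
  (x²) · y⁻³ = y⁻¹
  (y⁻¹) · x = xy
  (xy) · y³ = x

Answer: x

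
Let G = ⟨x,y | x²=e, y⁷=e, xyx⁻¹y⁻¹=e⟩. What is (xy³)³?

Compute successive powers of (xy³), reducing at each step:
  (xy³)²: (xy³) · x = y³;   (y³) · y³ = y⁶
  (xy³)³: (y⁶) · x = xy⁶;   (xy⁶) · y³ = xy²

Answer: xy²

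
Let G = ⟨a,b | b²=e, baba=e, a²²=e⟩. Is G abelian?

a·b = ab but b·a = a²¹b, so a·b ≠ b·a and G is not abelian.

Answer: No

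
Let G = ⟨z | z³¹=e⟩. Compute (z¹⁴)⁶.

Compute successive powers of (z¹⁴), reducing at each step:
  (z¹⁴)²: (z¹⁴) · z¹⁴ = z²⁸
  (z¹⁴)³: (z²⁸) · z¹⁴ = z¹¹
  (z¹⁴)⁴: (z¹¹) · z¹⁴ = z²⁵
  (z¹⁴)⁵: (z²⁵) · z¹⁴ = z⁸
  (z¹⁴)⁶: (z⁸) · z¹⁴ = z²²

Answer: z²²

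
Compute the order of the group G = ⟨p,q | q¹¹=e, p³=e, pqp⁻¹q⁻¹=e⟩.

Enumerate words in the generators, reducing via the relations: the distinct elements are
  {e, p, q, pq, p², q², q³, q⁴, q⁵, q⁶, q⁷, q⁸, q⁹, pq², pq³, pq⁴, pq⁵, pq⁶, pq⁷, pq⁸, pq⁹, p²q, q¹⁰, pq¹⁰, p²q², p²q³, p²q⁴, p²q⁵, p²q⁶, p²q⁷, p²q⁸, p²q⁹, p²q¹⁰}.
No further products give new elements, so |G| = 33.

Answer: 33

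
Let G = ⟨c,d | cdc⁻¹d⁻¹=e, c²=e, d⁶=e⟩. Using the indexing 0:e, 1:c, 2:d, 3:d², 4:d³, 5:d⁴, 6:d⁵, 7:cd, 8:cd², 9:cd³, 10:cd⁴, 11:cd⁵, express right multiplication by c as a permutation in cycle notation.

(0 1)(2 7)(3 8)(4 9)(5 10)(6 11)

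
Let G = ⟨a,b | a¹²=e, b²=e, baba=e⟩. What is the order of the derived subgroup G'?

G' = [G, G] is generated by all commutators. The generator-pair commutators are: [a, b] = a².
The subgroup they normally generate is {e, a², a⁴, a⁶, a⁸, a¹⁰}, of order 6.
Check: |G/G'| = 24/6 = 4 is the order of the abelianisation.

Answer: 6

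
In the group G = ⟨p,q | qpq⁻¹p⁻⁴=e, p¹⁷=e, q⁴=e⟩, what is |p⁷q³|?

Compute successive powers until reaching e:
  (p⁷q³)¹ = p⁷q³, (p⁷q³)² = p¹³q², (p⁷q³)³ = p⁶q, (p⁷q³)⁴ = e.
The smallest positive k with (p⁷q³)ᵏ = e is 4.

Answer: 4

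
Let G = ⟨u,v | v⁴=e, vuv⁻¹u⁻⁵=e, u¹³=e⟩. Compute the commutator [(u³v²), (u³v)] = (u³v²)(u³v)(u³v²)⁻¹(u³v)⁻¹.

[(u³v²), (u³v)] = (u³v²)·(u³v)·(u³v²)⁻¹·(u³v)⁻¹.
  (u³v²) · (u³v) = v³
  (v³) · (u³v²) = u¹¹v
  (u¹¹v) · (u²v³) = u⁸

Answer: u⁸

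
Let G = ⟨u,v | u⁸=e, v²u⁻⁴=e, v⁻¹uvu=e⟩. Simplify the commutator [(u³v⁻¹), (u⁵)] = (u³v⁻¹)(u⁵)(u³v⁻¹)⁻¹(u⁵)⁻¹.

[(u³v⁻¹), (u⁵)] = (u³v⁻¹)·(u⁵)·(u³v⁻¹)⁻¹·(u⁵)⁻¹.
  (u³v⁻¹) · (u⁵) = u²v
  (u²v) · (u³v) = u³
  (u³) · (u³) = u⁶

Answer: u⁶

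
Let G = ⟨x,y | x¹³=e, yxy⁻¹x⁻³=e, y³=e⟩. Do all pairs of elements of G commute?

x·y = xy but y·x = x³y, so x·y ≠ y·x and G is not abelian.

Answer: No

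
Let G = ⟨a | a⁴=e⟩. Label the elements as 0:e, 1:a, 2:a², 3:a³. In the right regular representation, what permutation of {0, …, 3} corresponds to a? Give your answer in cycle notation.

(0 1 2 3)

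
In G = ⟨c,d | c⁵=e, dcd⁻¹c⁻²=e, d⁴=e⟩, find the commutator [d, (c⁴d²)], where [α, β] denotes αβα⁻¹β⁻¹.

[d, (c⁴d²)] = d·(c⁴d²)·d⁻¹·(c⁴d²)⁻¹.
  d · (c⁴d²) = c³d³
  (c³d³) · (d³) = c³d²
  (c³d²) · (c⁴d²) = c⁴

Answer: c⁴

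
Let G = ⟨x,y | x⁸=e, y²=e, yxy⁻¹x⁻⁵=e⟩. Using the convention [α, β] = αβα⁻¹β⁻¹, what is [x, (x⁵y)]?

[x, (x⁵y)] = x·(x⁵y)·x⁻¹·(x⁵y)⁻¹.
  x · (x⁵y) = x⁶y
  (x⁶y) · (x⁷) = xy
  (xy) · (x⁷y) = x⁴

Answer: x⁴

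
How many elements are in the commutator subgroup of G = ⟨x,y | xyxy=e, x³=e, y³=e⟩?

G' = [G, G] is generated by all commutators. The generator-pair commutators are: [x, y] = xy²x.
The subgroup they normally generate is {e, xy, x²y², xy²x}, of order 4.
Check: |G/G'| = 12/4 = 3 is the order of the abelianisation.

Answer: 4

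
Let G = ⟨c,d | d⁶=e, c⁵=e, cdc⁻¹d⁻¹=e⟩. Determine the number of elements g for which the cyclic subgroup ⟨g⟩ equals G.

G is cyclic of order 30. An element generates G iff its order is 30, and a cyclic group of order 30 has exactly φ(30) = 8 such elements.

Answer: 8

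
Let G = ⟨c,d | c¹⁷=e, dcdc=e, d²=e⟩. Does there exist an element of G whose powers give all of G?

Every cyclic group is abelian. But c·d = cd while d·c = c¹⁶d, so c·d ≠ d·c and G is not abelian. Hence G is not cyclic.

Answer: No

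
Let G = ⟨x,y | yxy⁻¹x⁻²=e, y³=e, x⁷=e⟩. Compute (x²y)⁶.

Compute successive powers of (x²y), reducing at each step:
  (x²y)²: (x²y) · x² = x⁶y;   (x⁶y) · y = x⁶y²
  (x²y)³: (x⁶y²) · x² = y²;   (y²) · y = e
  (x²y)⁴: e · x² = x²;   (x²) · y = x²y
  (x²y)⁵: (x²y) · x² = x⁶y;   (x⁶y) · y = x⁶y²
  (x²y)⁶: (x⁶y²) · x² = y²;   (y²) · y = e

Answer: e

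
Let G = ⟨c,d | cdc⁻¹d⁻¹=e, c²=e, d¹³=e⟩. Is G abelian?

Each pair of generators commutes: c·d = cd = d·c. Since the generators pairwise commute, every element of G commutes with every other, so G is abelian.

Answer: Yes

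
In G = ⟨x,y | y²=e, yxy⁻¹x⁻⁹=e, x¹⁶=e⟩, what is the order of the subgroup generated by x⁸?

|⟨x⁸⟩| equals the order of x⁸. Compute successive powers until reaching e:
  (x⁸)¹ = x⁸, (x⁸)² = e.
The smallest positive k with (x⁸)ᵏ = e is 2, so |⟨x⁸⟩| = 2.

Answer: 2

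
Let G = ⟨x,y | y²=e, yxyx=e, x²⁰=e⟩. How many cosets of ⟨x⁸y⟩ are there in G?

First find ord(x⁸y) by computing successive powers:
  (x⁸y)¹ = x⁸y, (x⁸y)² = e.
So |⟨x⁸y⟩| = ord(x⁸y) = 2. With |G| = 40, by Lagrange [G : ⟨x⁸y⟩] = 40/2 = 20.

Answer: 20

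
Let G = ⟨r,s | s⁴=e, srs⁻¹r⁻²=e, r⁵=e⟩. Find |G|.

Enumerate words in the generators, reducing via the relations: the distinct elements are
  {e, r, s, rs, r², r³, r⁴, s², s³, rs², rs³, r²s, r³s, r⁴s, r²s², r²s³, r³s², r³s³, r⁴s², r⁴s³}.
No further products give new elements, so |G| = 20.

Answer: 20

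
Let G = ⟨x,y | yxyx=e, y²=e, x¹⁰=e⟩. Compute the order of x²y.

Compute successive powers until reaching e:
  (x²y)¹ = x²y, (x²y)² = e.
The smallest positive k with (x²y)ᵏ = e is 2.

Answer: 2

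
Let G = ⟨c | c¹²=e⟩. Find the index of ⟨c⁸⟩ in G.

First find ord(c⁸) by computing successive powers:
  (c⁸)¹ = c⁸, (c⁸)² = c⁴, (c⁸)³ = e.
So |⟨c⁸⟩| = ord(c⁸) = 3. With |G| = 12, by Lagrange [G : ⟨c⁸⟩] = 12/3 = 4.

Answer: 4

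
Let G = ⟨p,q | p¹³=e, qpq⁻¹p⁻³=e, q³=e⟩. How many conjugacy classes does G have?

The conjugacy classes (representative and size) are:
  [e] (size 1), [p] (size 3), [p⁵] (size 3), [p¹⁰] (size 3), [p⁸] (size 3), [p¹⁰q] (size 13), [p⁷q²] (size 13).
Class equation: 1 + 3 + 3 + 3 + 3 + 13 + 13 = 39 = |G|. So G has 7 conjugacy classes.

Answer: 7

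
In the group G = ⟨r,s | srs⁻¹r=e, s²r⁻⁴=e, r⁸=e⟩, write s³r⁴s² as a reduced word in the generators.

Multiply left to right, reducing at each step:
  (s⁻¹) · r⁴ = s
  s · s² = s⁻¹

Answer: s⁻¹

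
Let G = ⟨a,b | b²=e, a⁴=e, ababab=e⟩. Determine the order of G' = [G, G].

G' = [G, G] is generated by all commutators. The generator-pair commutators are: [a, b] = a²ba.
The subgroup they normally generate is {e, a², ab, ba³, a²ba, a³b, a²ba³, ba, aba², ba²b, a²ba²b, a³ba²}, of order 12.
Check: |G/G'| = 24/12 = 2 is the order of the abelianisation.

Answer: 12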